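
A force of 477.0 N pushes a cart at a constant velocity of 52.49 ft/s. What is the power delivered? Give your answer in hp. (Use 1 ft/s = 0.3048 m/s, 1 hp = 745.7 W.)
Convert to SI: F = 477.0 N, v = 15.999 m/s
P = Fv = (477.0)(15.999) = 7631.5 W = 10.23 hp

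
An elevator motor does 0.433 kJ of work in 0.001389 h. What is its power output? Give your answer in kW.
Convert to SI: W = 433.0 J, t = 5.0004 s
P = W/t = 433.0/5.0004 = 86.5931 W = 0.08659 kW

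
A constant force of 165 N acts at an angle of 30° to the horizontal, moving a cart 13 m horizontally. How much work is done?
W = F·d·cosθ = (165)(13)cos(30°) = 1858 J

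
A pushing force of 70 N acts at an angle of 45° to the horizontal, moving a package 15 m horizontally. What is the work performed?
W = F·d·cosθ = (70)(15)cos(45°) = 742.5 J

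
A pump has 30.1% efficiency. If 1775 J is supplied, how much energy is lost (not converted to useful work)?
W_lost = W_in(1 − η) = 1775·(1 − 0.301) = 1241 J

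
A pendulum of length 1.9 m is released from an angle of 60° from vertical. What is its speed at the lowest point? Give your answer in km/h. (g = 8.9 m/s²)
h = L(1 − cosθ) = 1.9(1 − cos60°) = 0.95 m
v = √(2gh) = √(2·8.9·0.95) = 4.11218 m/s = 14.8 km/h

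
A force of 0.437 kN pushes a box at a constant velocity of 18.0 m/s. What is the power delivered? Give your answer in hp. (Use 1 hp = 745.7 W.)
Convert to SI: F = 437.0 N, v = 18.0 m/s
P = Fv = (437.0)(18.0) = 7866.0 W = 10.55 hp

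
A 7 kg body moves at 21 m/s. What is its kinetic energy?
KE = ½mv² = ½(7)(21)² = 1543.5 J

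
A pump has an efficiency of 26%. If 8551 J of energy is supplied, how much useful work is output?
W_out = η·W_in = 0.26·8551 = 2223.26 J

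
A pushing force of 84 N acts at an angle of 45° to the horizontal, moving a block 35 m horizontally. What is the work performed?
W = F·d·cosθ = (84)(35)cos(45°) = 2079 J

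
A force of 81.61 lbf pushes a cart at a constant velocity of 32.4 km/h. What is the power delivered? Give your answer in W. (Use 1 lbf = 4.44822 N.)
Convert to SI: F = 363.019 N, v = 9.0 m/s
P = Fv = (363.019)(9.0) = 3267 W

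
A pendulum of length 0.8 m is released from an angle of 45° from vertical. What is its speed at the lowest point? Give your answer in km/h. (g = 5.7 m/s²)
h = L(1 − cosθ) = 0.8(1 − cos45°) = 0.234315 m
v = √(2gh) = √(2·5.7·0.234315) = 1.63438 m/s = 5.884 km/h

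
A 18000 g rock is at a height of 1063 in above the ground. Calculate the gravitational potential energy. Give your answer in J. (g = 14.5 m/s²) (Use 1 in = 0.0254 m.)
Convert to SI: m = 18.0 kg, h = 27.0002 m
PE = mgh = (18.0)(14.5)(27.0002) = 7047 J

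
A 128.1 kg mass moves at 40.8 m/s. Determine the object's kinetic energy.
KE = ½mv² = ½(128.1)(40.8)² = 106600 J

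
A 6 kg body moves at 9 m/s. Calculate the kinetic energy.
KE = ½mv² = ½(6)(9)² = 243.0 J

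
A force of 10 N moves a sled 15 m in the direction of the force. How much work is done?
W = F·d = (10)(15) = 150.0 J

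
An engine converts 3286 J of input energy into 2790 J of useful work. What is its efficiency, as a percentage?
η = W_out/W_in = 2790/3286 = 84.91%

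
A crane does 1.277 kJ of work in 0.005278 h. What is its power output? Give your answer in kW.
Convert to SI: W = 1277.0 J, t = 19.0008 s
P = W/t = 1277.0/19.0008 = 67.2077 W = 0.06721 kW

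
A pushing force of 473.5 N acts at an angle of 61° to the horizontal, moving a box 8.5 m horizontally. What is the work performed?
W = F·d·cosθ = (473.5)(8.5)cos(61°) = 1951 J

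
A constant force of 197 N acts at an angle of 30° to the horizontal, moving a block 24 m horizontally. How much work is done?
W = F·d·cosθ = (197)(24)cos(30°) = 4095 J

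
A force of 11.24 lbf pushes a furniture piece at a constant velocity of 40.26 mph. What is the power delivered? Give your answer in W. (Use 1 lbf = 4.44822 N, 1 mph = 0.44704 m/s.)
Convert to SI: F = 49.998 N, v = 17.9978 m/s
P = Fv = (49.998)(17.9978) = 899.9 W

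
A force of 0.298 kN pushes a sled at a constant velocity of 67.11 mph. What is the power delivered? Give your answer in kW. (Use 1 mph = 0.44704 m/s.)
Convert to SI: F = 298.0 N, v = 30.0009 m/s
P = Fv = (298.0)(30.0009) = 8940.25 W = 8.94 kW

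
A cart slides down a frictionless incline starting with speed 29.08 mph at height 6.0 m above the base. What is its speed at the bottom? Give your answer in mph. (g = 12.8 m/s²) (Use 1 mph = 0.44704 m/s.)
Convert to SI: v₀ = 12.9999 m/s, h = 6.0 m
½mv₀² + mgh = ½mv² ⇒ v = √(v₀² + 2gh) = √(12.9999² + 2·12.8·6.0) = 17.961 m/s = 40.18 mph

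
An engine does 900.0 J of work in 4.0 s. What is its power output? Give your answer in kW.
P = W/t = 900.0/4.0 = 225.0 W = 0.225 kW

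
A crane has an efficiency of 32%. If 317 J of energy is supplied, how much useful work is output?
W_out = η·W_in = 0.32·317 = 101.44 J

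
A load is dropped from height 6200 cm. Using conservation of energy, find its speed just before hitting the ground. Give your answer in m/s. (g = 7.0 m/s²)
Convert to SI: h = 62.0 m
mgh = ½mv² ⇒ v = √(2gh) = √(2·7.0·62.0) = 29.46 m/s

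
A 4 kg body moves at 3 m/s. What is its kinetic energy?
KE = ½mv² = ½(4)(3)² = 18.0 J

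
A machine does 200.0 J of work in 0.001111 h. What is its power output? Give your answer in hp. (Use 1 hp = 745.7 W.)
Convert to SI: W = 200.0 J, t = 3.9996 s
P = W/t = 200.0/3.9996 = 50.005 W = 0.06706 hp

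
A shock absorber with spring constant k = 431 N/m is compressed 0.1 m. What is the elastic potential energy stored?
PE = ½kx² = ½(431)(0.1)² = 2.155 J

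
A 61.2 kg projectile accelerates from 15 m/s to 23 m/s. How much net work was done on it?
W = ΔKE = ½m(v₂² − v₁²) = ½(61.2)(23² − 15²) = 9302.4 J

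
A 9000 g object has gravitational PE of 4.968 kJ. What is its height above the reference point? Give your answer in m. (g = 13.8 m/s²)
Convert to SI: m = 9.0 kg, PE = 4968.0 J
h = PE/(mg) = 4968.0/(9.0·13.8) = 40.0 m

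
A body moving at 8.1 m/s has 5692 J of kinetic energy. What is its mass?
m = 2·KE/v² = 2·5692/(8.1)² = 173.5 kg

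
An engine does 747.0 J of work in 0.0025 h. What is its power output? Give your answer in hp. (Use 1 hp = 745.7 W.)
Convert to SI: W = 747.0 J, t = 9.0 s
P = W/t = 747.0/9.0 = 83.0 W = 0.1113 hp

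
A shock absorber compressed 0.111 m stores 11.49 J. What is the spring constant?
k = 2·PE/x² = 2·11.49/(0.111)² = 1865 N/m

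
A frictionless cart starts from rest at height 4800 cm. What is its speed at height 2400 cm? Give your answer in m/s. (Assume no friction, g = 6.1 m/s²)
Convert to SI: h₁−h₂ = 24.0 m
mgh₁ = mgh₂ + ½mv² ⇒ v = √(2g(h₁−h₂)) = √(2·6.1·24.0) = 17.11 m/s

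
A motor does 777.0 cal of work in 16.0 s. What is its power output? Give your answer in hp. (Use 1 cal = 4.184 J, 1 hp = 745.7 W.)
Convert to SI: W = 3250.97 J, t = 16.0 s
P = W/t = 3250.97/16.0 = 203.186 W = 0.2725 hp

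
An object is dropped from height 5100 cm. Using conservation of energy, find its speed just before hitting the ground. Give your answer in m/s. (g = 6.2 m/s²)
Convert to SI: h = 51.0 m
mgh = ½mv² ⇒ v = √(2gh) = √(2·6.2·51.0) = 25.15 m/s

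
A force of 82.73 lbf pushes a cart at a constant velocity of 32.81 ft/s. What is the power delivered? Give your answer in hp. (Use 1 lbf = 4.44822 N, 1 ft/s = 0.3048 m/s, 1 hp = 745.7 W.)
Convert to SI: F = 368.001 N, v = 10.0005 m/s
P = Fv = (368.001)(10.0005) = 3680.19 W = 4.935 hp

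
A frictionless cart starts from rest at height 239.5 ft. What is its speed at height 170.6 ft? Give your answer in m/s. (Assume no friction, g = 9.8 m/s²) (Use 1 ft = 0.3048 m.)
Convert to SI: h₁−h₂ = 21.0007 m
mgh₁ = mgh₂ + ½mv² ⇒ v = √(2g(h₁−h₂)) = √(2·9.8·21.0007) = 20.29 m/s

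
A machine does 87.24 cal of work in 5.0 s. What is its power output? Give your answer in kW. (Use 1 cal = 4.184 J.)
Convert to SI: W = 365.012 J, t = 5.0 s
P = W/t = 365.012/5.0 = 73.0024 W = 0.073 kW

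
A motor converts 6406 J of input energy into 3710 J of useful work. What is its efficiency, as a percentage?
η = W_out/W_in = 3710/6406 = 57.91%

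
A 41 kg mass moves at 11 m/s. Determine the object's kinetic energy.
KE = ½mv² = ½(41)(11)² = 2480.5 J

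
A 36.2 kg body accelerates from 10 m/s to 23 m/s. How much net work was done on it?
W = ΔKE = ½m(v₂² − v₁²) = ½(36.2)(23² − 10²) = 7764.9 J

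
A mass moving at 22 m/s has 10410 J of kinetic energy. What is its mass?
m = 2·KE/v² = 2·10410/(22)² = 43.02 kg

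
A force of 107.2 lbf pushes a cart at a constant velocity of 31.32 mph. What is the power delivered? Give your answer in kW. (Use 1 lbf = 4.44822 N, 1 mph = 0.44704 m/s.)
Convert to SI: F = 476.849 N, v = 14.0013 m/s
P = Fv = (476.849)(14.0013) = 6676.51 W = 6.677 kW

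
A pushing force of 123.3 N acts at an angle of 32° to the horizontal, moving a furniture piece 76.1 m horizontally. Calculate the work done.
W = F·d·cosθ = (123.3)(76.1)cos(32°) = 7957 J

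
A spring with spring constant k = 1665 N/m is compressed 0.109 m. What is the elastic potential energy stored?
PE = ½kx² = ½(1665)(0.109)² = 9.891 J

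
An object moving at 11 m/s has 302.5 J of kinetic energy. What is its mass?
m = 2·KE/v² = 2·302.5/(11)² = 5.0 kg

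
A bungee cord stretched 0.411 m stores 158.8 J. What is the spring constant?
k = 2·PE/x² = 2·158.8/(0.411)² = 1880 N/m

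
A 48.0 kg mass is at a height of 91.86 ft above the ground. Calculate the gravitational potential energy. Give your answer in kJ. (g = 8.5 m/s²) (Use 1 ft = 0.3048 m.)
Convert to SI: m = 48.0 kg, h = 27.9989 m
PE = mgh = (48.0)(8.5)(27.9989) = 11423.6 J = 11.42 kJ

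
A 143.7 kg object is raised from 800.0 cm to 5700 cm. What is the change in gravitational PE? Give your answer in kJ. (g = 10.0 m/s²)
Convert to SI: m = 143.7 kg, Δh = 49.0 m
ΔPE = mgΔh = (143.7)(10.0)(49.0) = 70413.0 J = 70.41 kJ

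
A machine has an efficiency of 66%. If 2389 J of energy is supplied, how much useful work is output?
W_out = η·W_in = 0.66·2389 = 1576.74 J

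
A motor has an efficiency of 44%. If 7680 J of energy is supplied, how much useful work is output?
W_out = η·W_in = 0.44·7680 = 3379.2 J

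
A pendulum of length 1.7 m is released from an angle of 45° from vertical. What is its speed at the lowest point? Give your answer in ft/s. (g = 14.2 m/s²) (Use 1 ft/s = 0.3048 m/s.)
h = L(1 − cosθ) = 1.7(1 − cos45°) = 0.497918 m
v = √(2gh) = √(2·14.2·0.497918) = 3.76044 m/s = 12.34 ft/s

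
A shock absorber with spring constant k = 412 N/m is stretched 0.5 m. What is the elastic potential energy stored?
PE = ½kx² = ½(412)(0.5)² = 51.5 J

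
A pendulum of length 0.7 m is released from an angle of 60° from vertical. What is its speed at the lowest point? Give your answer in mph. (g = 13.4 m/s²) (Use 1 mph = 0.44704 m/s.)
h = L(1 − cosθ) = 0.7(1 − cos60°) = 0.35 m
v = √(2gh) = √(2·13.4·0.35) = 3.06268 m/s = 6.851 mph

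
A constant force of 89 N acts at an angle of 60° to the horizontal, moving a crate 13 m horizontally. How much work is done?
W = F·d·cosθ = (89)(13)cos(60°) = 578.5 J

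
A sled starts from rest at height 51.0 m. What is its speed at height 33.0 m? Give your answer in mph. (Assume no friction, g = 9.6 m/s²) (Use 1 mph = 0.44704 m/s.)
mgh₁ = mgh₂ + ½mv² ⇒ v = √(2g(h₁−h₂)) = √(2·9.6·18.0) = 18.5903 m/s = 41.59 mph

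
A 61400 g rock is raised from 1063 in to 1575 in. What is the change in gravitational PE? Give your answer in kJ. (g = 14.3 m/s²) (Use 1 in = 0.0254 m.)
Convert to SI: m = 61.4 kg, Δh = 13.0048 m
ΔPE = mgΔh = (61.4)(14.3)(13.0048) = 11418.5 J = 11.42 kJ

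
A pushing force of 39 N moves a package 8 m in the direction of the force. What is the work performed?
W = F·d = (39)(8) = 312.0 J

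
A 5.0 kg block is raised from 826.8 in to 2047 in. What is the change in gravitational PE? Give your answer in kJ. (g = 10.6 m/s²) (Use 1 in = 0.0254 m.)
Convert to SI: m = 5.0 kg, Δh = 30.9931 m
ΔPE = mgΔh = (5.0)(10.6)(30.9931) = 1642.63 J = 1.643 kJ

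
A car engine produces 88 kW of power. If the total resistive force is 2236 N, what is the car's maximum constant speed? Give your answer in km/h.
P = Fv ⇒ v = P/F = 88000 W/2236.0 N = 39.356 m/s = 141.7 km/h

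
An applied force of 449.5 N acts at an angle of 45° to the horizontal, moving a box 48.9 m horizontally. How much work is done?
W = F·d·cosθ = (449.5)(48.9)cos(45°) = 15540 J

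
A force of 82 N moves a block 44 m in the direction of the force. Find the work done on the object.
W = F·d = (82)(44) = 3608 J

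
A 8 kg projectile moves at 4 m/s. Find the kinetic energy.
KE = ½mv² = ½(8)(4)² = 64.0 J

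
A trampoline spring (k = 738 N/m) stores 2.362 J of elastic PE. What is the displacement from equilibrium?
x = √(2·PE/k) = √(2·2.362/738) = 0.08001 m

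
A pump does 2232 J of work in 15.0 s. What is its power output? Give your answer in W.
P = W/t = 2232.0/15.0 = 148.8 W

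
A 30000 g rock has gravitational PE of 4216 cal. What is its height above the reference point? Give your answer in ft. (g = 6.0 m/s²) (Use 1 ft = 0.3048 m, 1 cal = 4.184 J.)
Convert to SI: m = 30.0 kg, PE = 17639.7 J
h = PE/(mg) = 17639.7/(30.0·6.0) = 97.9986 m = 321.5 ft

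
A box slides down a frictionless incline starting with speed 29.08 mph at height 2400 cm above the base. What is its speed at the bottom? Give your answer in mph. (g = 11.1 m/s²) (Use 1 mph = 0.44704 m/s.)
Convert to SI: v₀ = 12.9999 m/s, h = 24.0 m
½mv₀² + mgh = ½mv² ⇒ v = √(v₀² + 2gh) = √(12.9999² + 2·11.1·24.0) = 26.4915 m/s = 59.26 mph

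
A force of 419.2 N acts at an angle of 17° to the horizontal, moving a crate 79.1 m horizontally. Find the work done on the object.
W = F·d·cosθ = (419.2)(79.1)cos(17°) = 31710 J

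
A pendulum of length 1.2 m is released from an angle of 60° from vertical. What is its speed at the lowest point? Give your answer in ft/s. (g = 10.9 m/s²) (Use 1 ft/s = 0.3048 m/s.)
h = L(1 − cosθ) = 1.2(1 − cos60°) = 0.6 m
v = √(2gh) = √(2·10.9·0.6) = 3.61663 m/s = 11.87 ft/s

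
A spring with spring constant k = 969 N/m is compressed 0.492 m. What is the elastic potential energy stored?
PE = ½kx² = ½(969)(0.492)² = 117.3 J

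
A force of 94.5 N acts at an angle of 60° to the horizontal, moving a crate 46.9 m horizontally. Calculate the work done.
W = F·d·cosθ = (94.5)(46.9)cos(60°) = 2216 J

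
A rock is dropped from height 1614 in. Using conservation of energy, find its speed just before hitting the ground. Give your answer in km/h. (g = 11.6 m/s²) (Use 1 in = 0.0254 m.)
Convert to SI: h = 40.9956 m
mgh = ½mv² ⇒ v = √(2gh) = √(2·11.6·40.9956) = 30.8399 m/s = 111.0 km/h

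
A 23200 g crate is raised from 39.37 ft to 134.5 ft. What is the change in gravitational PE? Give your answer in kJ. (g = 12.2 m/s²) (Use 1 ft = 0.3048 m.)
Convert to SI: m = 23.2 kg, Δh = 28.9956 m
ΔPE = mgΔh = (23.2)(12.2)(28.9956) = 8206.92 J = 8.207 kJ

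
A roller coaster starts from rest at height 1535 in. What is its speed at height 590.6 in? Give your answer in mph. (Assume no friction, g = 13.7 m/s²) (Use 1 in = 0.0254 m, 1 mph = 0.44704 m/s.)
Convert to SI: h₁−h₂ = 23.9878 m
mgh₁ = mgh₂ + ½mv² ⇒ v = √(2g(h₁−h₂)) = √(2·13.7·23.9878) = 25.6372 m/s = 57.35 mph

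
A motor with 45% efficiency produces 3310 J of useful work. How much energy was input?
W_in = W_out/η = 3310/0.45 = 7356 J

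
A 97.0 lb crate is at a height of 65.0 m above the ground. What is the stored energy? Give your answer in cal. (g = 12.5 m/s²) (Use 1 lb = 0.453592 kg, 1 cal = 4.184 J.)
Convert to SI: m = 43.9984 kg, h = 65.0 m
PE = mgh = (43.9984)(12.5)(65.0) = 35748.7 J = 8544 cal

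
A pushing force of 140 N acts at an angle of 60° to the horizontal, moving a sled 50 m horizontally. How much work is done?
W = F·d·cosθ = (140)(50)cos(60°) = 3500 J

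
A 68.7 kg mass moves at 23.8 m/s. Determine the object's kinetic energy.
KE = ½mv² = ½(68.7)(23.8)² = 19460 J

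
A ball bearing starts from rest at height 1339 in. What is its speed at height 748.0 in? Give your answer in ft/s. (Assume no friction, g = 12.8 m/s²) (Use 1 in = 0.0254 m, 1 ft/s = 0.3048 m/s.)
Convert to SI: h₁−h₂ = 15.0114 m
mgh₁ = mgh₂ + ½mv² ⇒ v = √(2g(h₁−h₂)) = √(2·12.8·15.0114) = 19.6034 m/s = 64.32 ft/s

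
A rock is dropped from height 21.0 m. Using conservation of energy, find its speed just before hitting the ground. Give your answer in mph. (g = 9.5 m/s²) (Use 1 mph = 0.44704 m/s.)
mgh = ½mv² ⇒ v = √(2gh) = √(2·9.5·21.0) = 19.975 m/s = 44.68 mph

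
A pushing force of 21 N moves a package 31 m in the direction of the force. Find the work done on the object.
W = F·d = (21)(31) = 651.0 J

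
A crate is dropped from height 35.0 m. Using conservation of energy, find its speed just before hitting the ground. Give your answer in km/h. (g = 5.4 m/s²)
mgh = ½mv² ⇒ v = √(2gh) = √(2·5.4·35.0) = 19.4422 m/s = 69.99 km/h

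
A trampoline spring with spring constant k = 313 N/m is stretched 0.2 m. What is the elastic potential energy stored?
PE = ½kx² = ½(313)(0.2)² = 6.26 J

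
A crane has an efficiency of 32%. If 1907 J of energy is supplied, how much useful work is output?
W_out = η·W_in = 0.32·1907 = 610.24 J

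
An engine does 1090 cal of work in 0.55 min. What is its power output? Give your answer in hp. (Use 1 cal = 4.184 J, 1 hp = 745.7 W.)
Convert to SI: W = 4560.56 J, t = 33.0 s
P = W/t = 4560.56/33.0 = 138.199 W = 0.1853 hp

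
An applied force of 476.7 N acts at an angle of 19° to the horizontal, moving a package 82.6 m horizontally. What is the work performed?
W = F·d·cosθ = (476.7)(82.6)cos(19°) = 37230 J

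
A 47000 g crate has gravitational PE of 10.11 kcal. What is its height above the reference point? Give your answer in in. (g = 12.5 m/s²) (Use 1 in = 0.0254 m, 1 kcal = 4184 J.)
Convert to SI: m = 47.0 kg, PE = 42300.2 J
h = PE/(mg) = 42300.2/(47.0·12.5) = 72.0004 m = 2835 in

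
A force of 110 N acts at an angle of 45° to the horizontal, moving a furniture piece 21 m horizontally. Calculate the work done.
W = F·d·cosθ = (110)(21)cos(45°) = 1633 J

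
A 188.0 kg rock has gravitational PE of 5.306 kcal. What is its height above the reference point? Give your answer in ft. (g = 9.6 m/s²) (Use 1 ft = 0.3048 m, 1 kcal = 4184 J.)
Convert to SI: m = 188.0 kg, PE = 22200.3 J
h = PE/(mg) = 22200.3/(188.0·9.6) = 12.3007 m = 40.36 ft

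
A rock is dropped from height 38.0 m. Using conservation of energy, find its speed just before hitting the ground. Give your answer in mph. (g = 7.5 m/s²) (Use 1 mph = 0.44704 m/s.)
mgh = ½mv² ⇒ v = √(2gh) = √(2·7.5·38.0) = 23.8747 m/s = 53.41 mph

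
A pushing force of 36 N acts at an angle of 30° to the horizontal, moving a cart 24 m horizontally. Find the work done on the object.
W = F·d·cosθ = (36)(24)cos(30°) = 748.2 J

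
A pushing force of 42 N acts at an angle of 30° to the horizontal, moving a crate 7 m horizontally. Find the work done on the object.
W = F·d·cosθ = (42)(7)cos(30°) = 254.6 J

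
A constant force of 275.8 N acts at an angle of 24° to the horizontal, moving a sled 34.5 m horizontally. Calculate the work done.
W = F·d·cosθ = (275.8)(34.5)cos(24°) = 8692 J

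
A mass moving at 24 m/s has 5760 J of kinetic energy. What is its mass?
m = 2·KE/v² = 2·5760/(24)² = 20.0 kg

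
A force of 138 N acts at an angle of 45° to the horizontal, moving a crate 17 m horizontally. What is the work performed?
W = F·d·cosθ = (138)(17)cos(45°) = 1659 J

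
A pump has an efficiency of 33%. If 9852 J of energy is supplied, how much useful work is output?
W_out = η·W_in = 0.33·9852 = 3251.16 J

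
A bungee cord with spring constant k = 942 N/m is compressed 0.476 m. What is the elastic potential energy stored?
PE = ½kx² = ½(942)(0.476)² = 106.7 J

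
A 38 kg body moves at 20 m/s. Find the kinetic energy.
KE = ½mv² = ½(38)(20)² = 7600.0 J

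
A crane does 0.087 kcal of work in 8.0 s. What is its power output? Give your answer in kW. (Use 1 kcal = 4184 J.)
Convert to SI: W = 364.008 J, t = 8.0 s
P = W/t = 364.008/8.0 = 45.501 W = 0.0455 kW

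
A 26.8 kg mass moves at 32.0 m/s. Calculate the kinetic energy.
KE = ½mv² = ½(26.8)(32.0)² = 13720 J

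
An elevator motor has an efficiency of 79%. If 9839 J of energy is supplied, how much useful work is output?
W_out = η·W_in = 0.79·9839 = 7772.81 J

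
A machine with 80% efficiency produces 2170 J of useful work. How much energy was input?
W_in = W_out/η = 2170/0.8 = 2713 J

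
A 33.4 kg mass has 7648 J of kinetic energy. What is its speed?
v = √(2·KE/m) = √(2·7648/33.4) = 21.4 m/s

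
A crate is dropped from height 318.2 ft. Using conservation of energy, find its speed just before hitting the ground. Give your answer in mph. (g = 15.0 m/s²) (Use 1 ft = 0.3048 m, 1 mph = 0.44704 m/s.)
Convert to SI: h = 96.9874 m
mgh = ½mv² ⇒ v = √(2gh) = √(2·15.0·96.9874) = 53.9409 m/s = 120.7 mph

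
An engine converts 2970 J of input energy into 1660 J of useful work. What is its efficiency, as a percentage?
η = W_out/W_in = 1660/2970 = 55.89%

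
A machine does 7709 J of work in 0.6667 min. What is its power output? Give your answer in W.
Convert to SI: W = 7709.0 J, t = 40.002 s
P = W/t = 7709.0/40.002 = 192.7 W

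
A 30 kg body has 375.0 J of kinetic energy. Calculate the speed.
v = √(2·KE/m) = √(2·375.0/30) = 5.0 m/s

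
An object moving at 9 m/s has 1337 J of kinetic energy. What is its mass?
m = 2·KE/v² = 2·1337/(9)² = 33.01 kg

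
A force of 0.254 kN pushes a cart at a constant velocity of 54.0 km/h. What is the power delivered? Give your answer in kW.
Convert to SI: F = 254.0 N, v = 15.0 m/s
P = Fv = (254.0)(15.0) = 3810.0 W = 3.81 kW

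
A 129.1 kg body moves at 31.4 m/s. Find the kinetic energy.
KE = ½mv² = ½(129.1)(31.4)² = 63640 J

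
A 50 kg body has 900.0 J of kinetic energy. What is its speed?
v = √(2·KE/m) = √(2·900.0/50) = 6.0 m/s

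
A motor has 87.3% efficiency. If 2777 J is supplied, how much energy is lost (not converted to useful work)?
W_lost = W_in(1 − η) = 2777·(1 − 0.873) = 352.7 J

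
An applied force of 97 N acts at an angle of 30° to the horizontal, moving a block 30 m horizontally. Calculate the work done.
W = F·d·cosθ = (97)(30)cos(30°) = 2520 J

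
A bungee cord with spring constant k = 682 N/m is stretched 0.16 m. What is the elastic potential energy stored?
PE = ½kx² = ½(682)(0.16)² = 8.73 J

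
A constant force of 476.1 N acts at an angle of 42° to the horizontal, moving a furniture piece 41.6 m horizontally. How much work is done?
W = F·d·cosθ = (476.1)(41.6)cos(42°) = 14720 J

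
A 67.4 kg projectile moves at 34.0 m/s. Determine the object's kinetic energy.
KE = ½mv² = ½(67.4)(34.0)² = 38960 J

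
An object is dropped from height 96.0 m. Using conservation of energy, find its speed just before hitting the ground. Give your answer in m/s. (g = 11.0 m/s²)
mgh = ½mv² ⇒ v = √(2gh) = √(2·11.0·96.0) = 45.96 m/s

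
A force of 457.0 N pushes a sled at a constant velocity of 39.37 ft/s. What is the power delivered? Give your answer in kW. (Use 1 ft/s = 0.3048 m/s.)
Convert to SI: F = 457.0 N, v = 12.0 m/s
P = Fv = (457.0)(12.0) = 5483.99 W = 5.484 kW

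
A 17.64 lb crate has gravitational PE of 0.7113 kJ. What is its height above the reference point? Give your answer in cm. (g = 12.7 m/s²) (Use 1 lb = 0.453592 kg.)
Convert to SI: m = 8.00136 kg, PE = 711.3 J
h = PE/(mg) = 711.3/(8.00136·12.7) = 6.99979 m = 700.0 cm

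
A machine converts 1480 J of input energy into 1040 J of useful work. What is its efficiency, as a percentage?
η = W_out/W_in = 1040/1480 = 70.27%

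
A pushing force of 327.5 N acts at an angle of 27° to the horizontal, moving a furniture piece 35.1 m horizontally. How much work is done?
W = F·d·cosθ = (327.5)(35.1)cos(27°) = 10240 J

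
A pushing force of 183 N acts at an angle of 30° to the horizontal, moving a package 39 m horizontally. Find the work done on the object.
W = F·d·cosθ = (183)(39)cos(30°) = 6181 J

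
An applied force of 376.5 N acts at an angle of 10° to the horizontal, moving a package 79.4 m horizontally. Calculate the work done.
W = F·d·cosθ = (376.5)(79.4)cos(10°) = 29440 J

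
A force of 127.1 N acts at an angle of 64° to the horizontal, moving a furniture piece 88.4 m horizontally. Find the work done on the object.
W = F·d·cosθ = (127.1)(88.4)cos(64°) = 4925 J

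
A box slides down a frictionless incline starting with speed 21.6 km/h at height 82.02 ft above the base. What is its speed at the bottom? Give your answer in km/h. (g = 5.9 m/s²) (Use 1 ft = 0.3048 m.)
Convert to SI: v₀ = 6.0 m/s, h = 24.9997 m
½mv₀² + mgh = ½mv² ⇒ v = √(v₀² + 2gh) = √(6.0² + 2·5.9·24.9997) = 18.1933 m/s = 65.5 km/h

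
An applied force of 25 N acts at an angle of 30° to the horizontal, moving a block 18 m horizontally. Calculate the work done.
W = F·d·cosθ = (25)(18)cos(30°) = 389.7 J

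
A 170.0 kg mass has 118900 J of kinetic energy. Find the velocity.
v = √(2·KE/m) = √(2·118900/170.0) = 37.4 m/s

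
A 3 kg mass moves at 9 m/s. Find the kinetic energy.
KE = ½mv² = ½(3)(9)² = 121.5 J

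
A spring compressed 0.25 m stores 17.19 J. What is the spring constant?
k = 2·PE/x² = 2·17.19/(0.25)² = 550.1 N/m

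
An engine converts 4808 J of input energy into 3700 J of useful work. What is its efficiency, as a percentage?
η = W_out/W_in = 3700/4808 = 76.96%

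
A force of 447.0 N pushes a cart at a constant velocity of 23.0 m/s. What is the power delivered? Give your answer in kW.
P = Fv = (447.0)(23.0) = 10281.0 W = 10.28 kW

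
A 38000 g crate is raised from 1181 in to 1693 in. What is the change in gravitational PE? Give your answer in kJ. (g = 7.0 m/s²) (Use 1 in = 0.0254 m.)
Convert to SI: m = 38.0 kg, Δh = 13.0048 m
ΔPE = mgΔh = (38.0)(7.0)(13.0048) = 3459.28 J = 3.459 kJ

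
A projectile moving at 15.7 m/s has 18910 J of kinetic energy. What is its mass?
m = 2·KE/v² = 2·18910/(15.7)² = 153.4 kg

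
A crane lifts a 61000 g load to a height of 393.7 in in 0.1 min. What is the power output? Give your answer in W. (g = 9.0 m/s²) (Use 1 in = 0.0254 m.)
Convert to SI: m = 61.0 kg, h = 9.99998 m, t = 6.0 s
P = mgh/t = (61.0)(9.0)(9.99998)/6.0 = 915.0 W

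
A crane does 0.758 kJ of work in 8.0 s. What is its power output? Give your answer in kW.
Convert to SI: W = 758.0 J, t = 8.0 s
P = W/t = 758.0/8.0 = 94.75 W = 0.09475 kW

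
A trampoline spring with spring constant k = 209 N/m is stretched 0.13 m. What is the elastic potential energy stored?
PE = ½kx² = ½(209)(0.13)² = 1.766 J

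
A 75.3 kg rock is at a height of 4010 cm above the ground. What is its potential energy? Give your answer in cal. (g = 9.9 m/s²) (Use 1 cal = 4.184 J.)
Convert to SI: m = 75.3 kg, h = 40.1 m
PE = mgh = (75.3)(9.9)(40.1) = 29893.3 J = 7145 cal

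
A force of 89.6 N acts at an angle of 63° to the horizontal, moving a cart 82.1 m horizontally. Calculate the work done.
W = F·d·cosθ = (89.6)(82.1)cos(63°) = 3340 J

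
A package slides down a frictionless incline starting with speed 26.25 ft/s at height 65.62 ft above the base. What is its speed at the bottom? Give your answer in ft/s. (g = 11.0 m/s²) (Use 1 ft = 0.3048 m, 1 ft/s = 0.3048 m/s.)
Convert to SI: v₀ = 8.001 m/s, h = 20.001 m
½mv₀² + mgh = ½mv² ⇒ v = √(v₀² + 2gh) = √(8.001² + 2·11.0·20.001) = 22.4508 m/s = 73.66 ft/s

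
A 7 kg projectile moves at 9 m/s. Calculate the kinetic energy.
KE = ½mv² = ½(7)(9)² = 283.5 J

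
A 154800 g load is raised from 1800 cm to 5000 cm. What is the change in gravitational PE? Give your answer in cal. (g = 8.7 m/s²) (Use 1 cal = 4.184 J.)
Convert to SI: m = 154.8 kg, Δh = 32.0 m
ΔPE = mgΔh = (154.8)(8.7)(32.0) = 43096.3 J = 10300 cal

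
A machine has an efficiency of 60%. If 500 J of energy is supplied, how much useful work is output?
W_out = η·W_in = 0.6·500 = 300.0 J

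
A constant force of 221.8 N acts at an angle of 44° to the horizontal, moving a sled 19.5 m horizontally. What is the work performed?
W = F·d·cosθ = (221.8)(19.5)cos(44°) = 3111 J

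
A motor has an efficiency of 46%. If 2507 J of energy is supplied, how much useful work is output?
W_out = η·W_in = 0.46·2507 = 1153.22 J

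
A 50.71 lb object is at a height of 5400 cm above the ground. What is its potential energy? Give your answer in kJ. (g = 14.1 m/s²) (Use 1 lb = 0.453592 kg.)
Convert to SI: m = 23.0017 kg, h = 54.0 m
PE = mgh = (23.0017)(14.1)(54.0) = 17513.5 J = 17.51 kJ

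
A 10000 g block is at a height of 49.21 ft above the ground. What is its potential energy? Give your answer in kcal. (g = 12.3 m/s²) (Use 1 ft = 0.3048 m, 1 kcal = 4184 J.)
Convert to SI: m = 10.0 kg, h = 14.9992 m
PE = mgh = (10.0)(12.3)(14.9992) = 1844.9 J = 0.4409 kcal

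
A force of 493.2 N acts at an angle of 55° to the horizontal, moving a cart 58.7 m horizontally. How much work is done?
W = F·d·cosθ = (493.2)(58.7)cos(55°) = 16610 J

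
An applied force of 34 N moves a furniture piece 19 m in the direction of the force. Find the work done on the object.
W = F·d = (34)(19) = 646.0 J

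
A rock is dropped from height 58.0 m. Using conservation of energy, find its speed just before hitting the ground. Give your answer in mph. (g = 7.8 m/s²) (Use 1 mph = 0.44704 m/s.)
mgh = ½mv² ⇒ v = √(2gh) = √(2·7.8·58.0) = 30.0799 m/s = 67.29 mph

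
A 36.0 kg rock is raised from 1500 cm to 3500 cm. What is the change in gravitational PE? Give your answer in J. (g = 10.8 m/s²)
Convert to SI: m = 36.0 kg, Δh = 20.0 m
ΔPE = mgΔh = (36.0)(10.8)(20.0) = 7776 J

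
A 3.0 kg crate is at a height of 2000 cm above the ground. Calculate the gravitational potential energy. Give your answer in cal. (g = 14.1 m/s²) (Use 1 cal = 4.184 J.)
Convert to SI: m = 3.0 kg, h = 20.0 m
PE = mgh = (3.0)(14.1)(20.0) = 846.0 J = 202.2 cal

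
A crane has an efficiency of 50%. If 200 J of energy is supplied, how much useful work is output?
W_out = η·W_in = 0.5·200 = 100.0 J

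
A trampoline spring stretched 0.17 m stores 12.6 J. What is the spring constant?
k = 2·PE/x² = 2·12.6/(0.17)² = 872.0 N/m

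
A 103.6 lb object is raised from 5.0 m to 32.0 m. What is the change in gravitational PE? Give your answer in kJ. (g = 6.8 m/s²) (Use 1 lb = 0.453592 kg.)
Convert to SI: m = 46.9921 kg, Δh = 27.0 m
ΔPE = mgΔh = (46.9921)(6.8)(27.0) = 8627.76 J = 8.628 kJ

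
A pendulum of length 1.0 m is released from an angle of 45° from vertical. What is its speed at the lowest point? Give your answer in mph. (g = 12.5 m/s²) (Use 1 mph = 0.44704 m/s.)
h = L(1 − cosθ) = 1.0(1 − cos45°) = 0.292893 m
v = √(2gh) = √(2·12.5·0.292893) = 2.70598 m/s = 6.053 mph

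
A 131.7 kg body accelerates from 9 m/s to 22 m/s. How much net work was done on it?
W = ΔKE = ½m(v₂² − v₁²) = ½(131.7)(22² − 9²) = 26537.55 J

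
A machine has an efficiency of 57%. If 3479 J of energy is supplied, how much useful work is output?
W_out = η·W_in = 0.57·3479 = 1983.03 J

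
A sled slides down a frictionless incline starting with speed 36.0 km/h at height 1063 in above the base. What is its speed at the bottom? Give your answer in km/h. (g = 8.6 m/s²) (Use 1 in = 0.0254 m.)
Convert to SI: v₀ = 10.0 m/s, h = 27.0002 m
½mv₀² + mgh = ½mv² ⇒ v = √(v₀² + 2gh) = √(10.0² + 2·8.6·27.0002) = 23.7572 m/s = 85.53 km/h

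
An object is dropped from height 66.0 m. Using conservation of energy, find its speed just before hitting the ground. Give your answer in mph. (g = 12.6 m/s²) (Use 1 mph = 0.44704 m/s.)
mgh = ½mv² ⇒ v = √(2gh) = √(2·12.6·66.0) = 40.7823 m/s = 91.23 mph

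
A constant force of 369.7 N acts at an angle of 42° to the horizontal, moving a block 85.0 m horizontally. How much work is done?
W = F·d·cosθ = (369.7)(85.0)cos(42°) = 23350 J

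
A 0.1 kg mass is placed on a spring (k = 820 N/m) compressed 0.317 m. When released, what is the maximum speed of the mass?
½kx² = ½mv² ⇒ v = x√(k/m) = (0.317)√(820/0.1) = 28.71 m/s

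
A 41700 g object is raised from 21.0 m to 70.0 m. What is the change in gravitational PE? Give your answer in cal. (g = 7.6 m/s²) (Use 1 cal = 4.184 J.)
Convert to SI: m = 41.7 kg, Δh = 49.0 m
ΔPE = mgΔh = (41.7)(7.6)(49.0) = 15529.1 J = 3712 cal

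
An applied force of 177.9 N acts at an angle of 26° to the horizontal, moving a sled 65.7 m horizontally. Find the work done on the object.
W = F·d·cosθ = (177.9)(65.7)cos(26°) = 10510 J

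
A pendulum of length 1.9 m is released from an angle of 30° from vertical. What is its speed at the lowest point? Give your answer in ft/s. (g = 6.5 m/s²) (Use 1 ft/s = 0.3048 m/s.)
h = L(1 − cosθ) = 1.9(1 − cos30°) = 0.254552 m
v = √(2gh) = √(2·6.5·0.254552) = 1.81911 m/s = 5.968 ft/s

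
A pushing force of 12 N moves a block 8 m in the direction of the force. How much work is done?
W = F·d = (12)(8) = 96.0 J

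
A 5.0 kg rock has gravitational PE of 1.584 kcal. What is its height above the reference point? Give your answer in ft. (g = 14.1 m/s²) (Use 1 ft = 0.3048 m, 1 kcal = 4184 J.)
Convert to SI: m = 5.0 kg, PE = 6627.46 J
h = PE/(mg) = 6627.46/(5.0·14.1) = 94.0065 m = 308.4 ft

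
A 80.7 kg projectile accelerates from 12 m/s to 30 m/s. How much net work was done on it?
W = ΔKE = ½m(v₂² − v₁²) = ½(80.7)(30² − 12²) = 30504.6 J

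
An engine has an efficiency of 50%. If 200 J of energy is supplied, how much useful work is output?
W_out = η·W_in = 0.5·200 = 100.0 J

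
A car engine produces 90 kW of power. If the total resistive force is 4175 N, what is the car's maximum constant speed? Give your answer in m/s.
P = Fv ⇒ v = P/F = 90000 W/4175.0 N = 21.56 m/s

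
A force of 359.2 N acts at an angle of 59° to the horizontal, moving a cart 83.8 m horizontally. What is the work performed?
W = F·d·cosθ = (359.2)(83.8)cos(59°) = 15500 J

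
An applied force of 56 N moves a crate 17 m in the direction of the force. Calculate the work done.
W = F·d = (56)(17) = 952.0 J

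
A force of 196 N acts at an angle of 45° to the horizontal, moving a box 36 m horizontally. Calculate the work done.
W = F·d·cosθ = (196)(36)cos(45°) = 4989 J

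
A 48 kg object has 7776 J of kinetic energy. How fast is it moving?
v = √(2·KE/m) = √(2·7776/48) = 18.0 m/s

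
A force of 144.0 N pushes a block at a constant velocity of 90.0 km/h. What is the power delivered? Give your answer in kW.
Convert to SI: F = 144.0 N, v = 25.0 m/s
P = Fv = (144.0)(25.0) = 3600.0 W = 3.6 kW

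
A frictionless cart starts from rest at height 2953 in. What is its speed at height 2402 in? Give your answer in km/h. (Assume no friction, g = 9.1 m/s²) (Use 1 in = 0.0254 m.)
Convert to SI: h₁−h₂ = 13.9954 m
mgh₁ = mgh₂ + ½mv² ⇒ v = √(2g(h₁−h₂)) = √(2·9.1·13.9954) = 15.9598 m/s = 57.46 km/h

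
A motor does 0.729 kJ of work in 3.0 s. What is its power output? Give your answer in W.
Convert to SI: W = 729.0 J, t = 3.0 s
P = W/t = 729.0/3.0 = 243.0 W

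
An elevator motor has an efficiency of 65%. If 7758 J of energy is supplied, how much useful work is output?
W_out = η·W_in = 0.65·7758 = 5042.7 J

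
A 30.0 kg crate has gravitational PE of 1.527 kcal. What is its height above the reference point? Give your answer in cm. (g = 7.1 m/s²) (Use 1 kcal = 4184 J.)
Convert to SI: m = 30.0 kg, PE = 6388.97 J
h = PE/(mg) = 6388.97/(30.0·7.1) = 29.9952 m = 3000 cm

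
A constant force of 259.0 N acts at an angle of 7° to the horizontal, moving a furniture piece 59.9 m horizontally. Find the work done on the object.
W = F·d·cosθ = (259.0)(59.9)cos(7°) = 15400 J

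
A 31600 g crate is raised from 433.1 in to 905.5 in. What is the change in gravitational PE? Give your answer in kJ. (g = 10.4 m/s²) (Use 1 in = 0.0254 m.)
Convert to SI: m = 31.6 kg, Δh = 11.999 m
ΔPE = mgΔh = (31.6)(10.4)(11.999) = 3943.34 J = 3.943 kJ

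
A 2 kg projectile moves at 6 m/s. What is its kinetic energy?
KE = ½mv² = ½(2)(6)² = 36.0 J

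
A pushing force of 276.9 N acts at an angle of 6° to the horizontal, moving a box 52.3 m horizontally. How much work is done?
W = F·d·cosθ = (276.9)(52.3)cos(6°) = 14400 J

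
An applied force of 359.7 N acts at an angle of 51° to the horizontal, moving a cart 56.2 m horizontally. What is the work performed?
W = F·d·cosθ = (359.7)(56.2)cos(51°) = 12720 J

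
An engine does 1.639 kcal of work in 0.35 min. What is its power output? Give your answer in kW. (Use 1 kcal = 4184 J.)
Convert to SI: W = 6857.58 J, t = 21.0 s
P = W/t = 6857.58/21.0 = 326.551 W = 0.3266 kW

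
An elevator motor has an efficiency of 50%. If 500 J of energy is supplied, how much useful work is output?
W_out = η·W_in = 0.5·500 = 250.0 J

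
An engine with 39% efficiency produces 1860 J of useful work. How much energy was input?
W_in = W_out/η = 1860/0.39 = 4769 J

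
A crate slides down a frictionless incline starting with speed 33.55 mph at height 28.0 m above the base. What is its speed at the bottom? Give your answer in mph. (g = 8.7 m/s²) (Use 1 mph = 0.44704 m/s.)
Convert to SI: v₀ = 14.9982 m/s, h = 28.0 m
½mv₀² + mgh = ½mv² ⇒ v = √(v₀² + 2gh) = √(14.9982² + 2·8.7·28.0) = 26.6861 m/s = 59.7 mph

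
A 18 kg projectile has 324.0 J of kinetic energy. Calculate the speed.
v = √(2·KE/m) = √(2·324.0/18) = 6.0 m/s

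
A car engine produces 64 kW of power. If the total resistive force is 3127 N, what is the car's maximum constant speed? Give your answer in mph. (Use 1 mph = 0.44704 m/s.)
P = Fv ⇒ v = P/F = 64000 W/3127.0 N = 20.4669 m/s = 45.78 mph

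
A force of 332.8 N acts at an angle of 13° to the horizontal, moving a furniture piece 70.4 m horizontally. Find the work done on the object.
W = F·d·cosθ = (332.8)(70.4)cos(13°) = 22830 J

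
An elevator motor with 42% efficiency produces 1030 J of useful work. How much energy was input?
W_in = W_out/η = 1030/0.42 = 2452 J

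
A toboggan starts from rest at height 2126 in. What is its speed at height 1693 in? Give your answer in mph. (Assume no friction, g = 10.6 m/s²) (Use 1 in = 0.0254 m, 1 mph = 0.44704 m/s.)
Convert to SI: h₁−h₂ = 10.9982 m
mgh₁ = mgh₂ + ½mv² ⇒ v = √(2g(h₁−h₂)) = √(2·10.6·10.9982) = 15.2696 m/s = 34.16 mph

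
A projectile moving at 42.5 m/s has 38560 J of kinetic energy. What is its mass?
m = 2·KE/v² = 2·38560/(42.5)² = 42.7 kg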